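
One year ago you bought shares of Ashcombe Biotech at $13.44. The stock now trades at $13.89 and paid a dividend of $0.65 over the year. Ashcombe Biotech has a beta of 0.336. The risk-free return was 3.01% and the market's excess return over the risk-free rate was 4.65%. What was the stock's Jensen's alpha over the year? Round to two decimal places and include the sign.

+3.61%

Realised HPR = (P1 + D1 − P0) / P0 = (13.89 + 0.65 − 13.44) / 13.44 = 1.10 / 13.44 = 8.1845%
CAPM required = R_f + β·MRP = 3.01% + 0.336 × 4.65% = 4.57240%
α = realised − required = 8.1845% − 4.57240% = +3.61%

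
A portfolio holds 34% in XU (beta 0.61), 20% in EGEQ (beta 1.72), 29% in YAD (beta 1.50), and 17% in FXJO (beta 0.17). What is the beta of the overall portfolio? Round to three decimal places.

β_P = Σ w_i β_i = 0.34×0.61 + 0.20×1.72 + 0.29×1.50 + 0.17×0.17 = 1.0153

1.015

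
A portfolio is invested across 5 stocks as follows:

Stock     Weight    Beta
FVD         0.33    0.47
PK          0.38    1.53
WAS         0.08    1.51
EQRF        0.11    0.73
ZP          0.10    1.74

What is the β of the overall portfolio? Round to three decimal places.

1.112

β_P = Σ w_i β_i = 0.33×0.47 + 0.38×1.53 + 0.08×1.51 + 0.11×0.73 + 0.10×1.74 = 1.1116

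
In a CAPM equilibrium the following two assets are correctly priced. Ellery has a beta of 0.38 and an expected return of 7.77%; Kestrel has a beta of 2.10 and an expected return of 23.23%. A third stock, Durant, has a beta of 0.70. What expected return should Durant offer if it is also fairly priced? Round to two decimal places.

MRP (SML slope) = (23.23% − 7.77%) / (2.10 − 0.38) = 15.46% / 1.72 = 8.9884%
R_f (intercept) = 7.77% − 0.38 × 8.9884% = 4.3544%
E(R_Durant) = R_f + β × MRP = 4.3544% + 0.70 × 8.9884% = 10.65%

10.65%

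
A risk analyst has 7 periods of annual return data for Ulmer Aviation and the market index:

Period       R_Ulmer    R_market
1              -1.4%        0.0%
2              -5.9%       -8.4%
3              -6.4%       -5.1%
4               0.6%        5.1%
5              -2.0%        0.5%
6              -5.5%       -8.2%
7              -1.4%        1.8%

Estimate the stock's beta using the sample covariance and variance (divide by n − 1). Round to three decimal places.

Mean R_i = (-1.4 − 5.9 − 6.4 + 0.6 − 2.0 − 5.5 − 1.4) / 7 = -3.1429%
Mean R_m = (0.0 − 8.4 − 5.1 + 5.1 + 0.5 − 8.2 + 1.8) / 7 = -2.0429%
Σ(R_i − R̄_i)(R_m − R̄_m) = 81.8971  ⇒  Cov = 81.8971 / 6 = 13.6495
Σ(R_m − R̄_m)² = 164.0971  ⇒  Var(R_m) = 164.0971 / 6 = 27.3495
β = Cov / Var(R_m) = 13.6495 / 27.3495 = 0.4991

0.499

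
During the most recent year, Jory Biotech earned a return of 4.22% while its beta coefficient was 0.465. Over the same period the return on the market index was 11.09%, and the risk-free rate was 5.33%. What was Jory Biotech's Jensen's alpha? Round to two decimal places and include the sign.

-3.79%

Market excess return = 11.09% − 5.33% = 5.76%
CAPM benchmark = R_f + β(R_m − R_f) = 5.33% + 0.465 × 5.76% = 8.00840%
α = actual − benchmark = 4.22% − 8.00840% = -3.79%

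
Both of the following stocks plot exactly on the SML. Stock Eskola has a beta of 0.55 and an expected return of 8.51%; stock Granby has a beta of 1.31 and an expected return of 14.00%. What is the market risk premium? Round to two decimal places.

7.22%

Both satisfy E(R) = R_f + β·MRP, so the slope of the SML is
MRP = (14.00% − 8.51%) / (1.31 − 0.55) = 5.49% / 0.76 = 7.2237%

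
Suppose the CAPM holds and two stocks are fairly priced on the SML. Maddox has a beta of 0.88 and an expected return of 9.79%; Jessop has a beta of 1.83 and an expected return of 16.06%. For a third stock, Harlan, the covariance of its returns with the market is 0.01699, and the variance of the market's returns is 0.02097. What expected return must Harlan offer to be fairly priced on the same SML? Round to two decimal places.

MRP = (16.06% − 9.79%) / (1.83 − 0.88) = 6.6000%
R_f = 9.79% − 0.88 × 6.6000% = 3.9820%
β_Harlan = Cov / Var(R_m) = 0.01699 / 0.02097 = 0.8102
E(R_Harlan) = R_f + β × MRP = 3.9820% + 0.8102 × 6.6000% = 9.33%

9.33%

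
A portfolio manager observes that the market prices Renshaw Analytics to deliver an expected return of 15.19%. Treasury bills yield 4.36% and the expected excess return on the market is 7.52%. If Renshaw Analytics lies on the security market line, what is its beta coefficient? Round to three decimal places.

1.440

β = (E(R) − R_f) / MRP = (15.19% − 4.36%) / 7.52% = 10.83% / 7.52% = 1.440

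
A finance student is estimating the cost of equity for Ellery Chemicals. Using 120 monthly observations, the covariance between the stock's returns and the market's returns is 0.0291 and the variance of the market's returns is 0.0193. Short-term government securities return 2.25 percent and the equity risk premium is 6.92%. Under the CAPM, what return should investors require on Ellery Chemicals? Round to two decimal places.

12.68%

β = Cov(R_i, R_m) / Var(R_m) = 0.0291 / 0.0193 = 1.5078
E(R) = R_f + β × MRP = 2.25% + 1.5078 × 6.92% = 12.68%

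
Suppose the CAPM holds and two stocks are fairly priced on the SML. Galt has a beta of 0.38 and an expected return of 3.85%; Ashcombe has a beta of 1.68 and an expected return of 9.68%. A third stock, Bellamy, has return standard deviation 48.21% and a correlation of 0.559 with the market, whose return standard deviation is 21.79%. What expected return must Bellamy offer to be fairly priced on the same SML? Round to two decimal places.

MRP = (9.68% − 3.85%) / (1.68 − 0.38) = 4.4846%
R_f = 3.85% − 0.38 × 4.4846% = 2.1459%
β_Bellamy = ρ·σ_i/σ_m = 0.559 × 48.21 / 21.79 = 1.2368
E(R_Bellamy) = R_f + β × MRP = 2.1459% + 1.2368 × 4.4846% = 7.69%

7.69%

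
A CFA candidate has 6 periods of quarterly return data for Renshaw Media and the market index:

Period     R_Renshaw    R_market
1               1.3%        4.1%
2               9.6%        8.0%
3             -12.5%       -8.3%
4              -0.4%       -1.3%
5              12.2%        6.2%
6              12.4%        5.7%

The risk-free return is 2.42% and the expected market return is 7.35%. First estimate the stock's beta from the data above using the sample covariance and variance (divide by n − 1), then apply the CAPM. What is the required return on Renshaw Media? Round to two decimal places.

9.73%

Mean R_i = (1.3 + 9.6 − 12.5 − 0.4 + 12.2 + 12.4) / 6 = 3.7667%
Mean R_m = (4.1 + 8.0 − 8.3 − 1.3 + 6.2 + 5.7) / 6 = 2.4000%
Σ(R_i − R̄_i)(R_m − R̄_m) = 278.4800  ⇒  Cov = 278.4800 / 5 = 55.6960
Σ(R_m − R̄_m)² = 187.7600  ⇒  Var(R_m) = 187.7600 / 5 = 37.5520
β = Cov / Var(R_m) = 55.6960 / 37.5520 = 1.4832
MRP = 7.35% − 2.42% = 4.93%
E(R) = R_f + β × MRP = 2.42% + 1.4832 × 4.93% = 9.73%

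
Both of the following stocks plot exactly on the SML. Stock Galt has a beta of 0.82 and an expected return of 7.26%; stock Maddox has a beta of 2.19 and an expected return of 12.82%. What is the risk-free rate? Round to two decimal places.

3.93%

Both satisfy E(R) = R_f + β·MRP, so the slope of the SML is
MRP = (12.82% − 7.26%) / (2.19 − 0.82) = 5.56% / 1.37 = 4.0584%
R_f = E(R_Galt) − β_Galt·MRP = 7.26% − 0.82 × 4.0584% = 3.9321%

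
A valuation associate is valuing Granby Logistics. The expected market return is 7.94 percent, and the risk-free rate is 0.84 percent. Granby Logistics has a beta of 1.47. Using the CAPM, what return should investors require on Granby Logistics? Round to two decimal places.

11.28%

Market risk premium = E(R_m) − R_f = 7.94% − 0.84% = 7.10%
E(R) = R_f + β × MRP = 0.84% + 1.47 × 7.10% = 11.28%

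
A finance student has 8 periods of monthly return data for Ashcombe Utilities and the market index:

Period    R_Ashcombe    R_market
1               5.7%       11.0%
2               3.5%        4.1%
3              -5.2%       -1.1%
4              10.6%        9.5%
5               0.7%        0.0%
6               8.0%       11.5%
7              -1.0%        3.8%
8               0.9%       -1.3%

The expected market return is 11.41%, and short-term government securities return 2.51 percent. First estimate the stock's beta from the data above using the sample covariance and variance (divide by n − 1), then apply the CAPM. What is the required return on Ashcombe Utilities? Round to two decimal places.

9.64%

Mean R_i = (5.7 + 3.5 − 5.2 + 10.6 + 0.7 + 8.0 − 1.0 + 0.9) / 8 = 2.9000%
Mean R_m = (11.0 + 4.1 − 1.1 + 9.5 + 0.0 + 11.5 + 3.8 − 1.3) / 8 = 4.6875%
Σ(R_i − R̄_i)(R_m − R̄_m) = 161.7500  ⇒  Cov = 161.7500 / 7 = 23.1071
Σ(R_m − R̄_m)² = 201.8688  ⇒  Var(R_m) = 201.8688 / 7 = 28.8384
β = Cov / Var(R_m) = 23.1071 / 28.8384 = 0.8013
MRP = 11.41% − 2.51% = 8.90%
E(R) = R_f + β × MRP = 2.51% + 0.8013 × 8.90% = 9.64%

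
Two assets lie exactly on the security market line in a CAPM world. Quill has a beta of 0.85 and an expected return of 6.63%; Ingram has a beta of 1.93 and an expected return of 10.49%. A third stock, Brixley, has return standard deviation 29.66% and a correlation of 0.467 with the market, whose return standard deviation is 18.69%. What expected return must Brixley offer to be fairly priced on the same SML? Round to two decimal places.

6.24%

MRP = (10.49% − 6.63%) / (1.93 − 0.85) = 3.5741%
R_f = 6.63% − 0.85 × 3.5741% = 3.5920%
β_Brixley = ρ·σ_i/σ_m = 0.467 × 29.66 / 18.69 = 0.7411
E(R_Brixley) = R_f + β × MRP = 3.5920% + 0.7411 × 3.5741% = 6.24%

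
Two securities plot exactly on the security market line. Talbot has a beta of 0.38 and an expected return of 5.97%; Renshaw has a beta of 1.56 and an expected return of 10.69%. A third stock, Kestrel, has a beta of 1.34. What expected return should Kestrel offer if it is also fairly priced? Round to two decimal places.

9.81%

MRP (SML slope) = (10.69% − 5.97%) / (1.56 − 0.38) = 4.72% / 1.18 = 4.0000%
R_f (intercept) = 5.97% − 0.38 × 4.0000% = 4.4500%
E(R_Kestrel) = R_f + β × MRP = 4.4500% + 1.34 × 4.0000% = 9.81%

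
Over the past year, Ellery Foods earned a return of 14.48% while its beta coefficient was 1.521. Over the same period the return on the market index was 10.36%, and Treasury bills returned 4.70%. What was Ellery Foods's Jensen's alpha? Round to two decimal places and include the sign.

+1.17%

Market excess return = 10.36% − 4.70% = 5.66%
CAPM benchmark = R_f + β(R_m − R_f) = 4.70% + 1.521 × 5.66% = 13.30886%
α = actual − benchmark = 14.48% − 13.30886% = +1.17%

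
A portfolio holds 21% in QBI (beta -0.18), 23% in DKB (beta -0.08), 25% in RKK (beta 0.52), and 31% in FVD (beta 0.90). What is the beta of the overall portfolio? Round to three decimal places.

0.353

β_P = Σ w_i β_i = 0.21×-0.18 + 0.23×-0.08 + 0.25×0.52 + 0.31×0.90 = 0.3528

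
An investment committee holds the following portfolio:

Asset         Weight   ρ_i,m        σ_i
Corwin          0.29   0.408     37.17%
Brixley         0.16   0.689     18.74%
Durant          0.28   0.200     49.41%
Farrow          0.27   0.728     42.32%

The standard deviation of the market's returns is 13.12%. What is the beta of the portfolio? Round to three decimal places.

1.338

β_Corwin = 0.408 × 37.17% / 13.12% = 1.1559
β_Brixley = 0.689 × 18.74% / 13.12% = 0.9841
β_Durant = 0.200 × 49.41% / 13.12% = 0.7532
β_Farrow = 0.728 × 42.32% / 13.12% = 2.3482
β_P = Σ w_i β_i = 0.29×1.1559 + 0.16×0.9841 + 0.28×0.7532 + 0.27×2.3482 = 1.3376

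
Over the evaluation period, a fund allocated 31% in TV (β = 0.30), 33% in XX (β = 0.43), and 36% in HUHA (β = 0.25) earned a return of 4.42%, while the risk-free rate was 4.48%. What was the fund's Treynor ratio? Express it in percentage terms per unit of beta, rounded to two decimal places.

-0.18%

β_P = 0.31×0.30 + 0.33×0.43 + 0.36×0.25 = 0.3249
Treynor = (R_P − R_f) / β_P = (4.42% − 4.48%) / 0.3249 = -0.06% / 0.3249 = -0.18%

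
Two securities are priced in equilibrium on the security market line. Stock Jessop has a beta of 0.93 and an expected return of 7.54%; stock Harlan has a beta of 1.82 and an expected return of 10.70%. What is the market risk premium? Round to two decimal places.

3.55%

Both satisfy E(R) = R_f + β·MRP, so the slope of the SML is
MRP = (10.70% − 7.54%) / (1.82 − 0.93) = 3.16% / 0.89 = 3.5506%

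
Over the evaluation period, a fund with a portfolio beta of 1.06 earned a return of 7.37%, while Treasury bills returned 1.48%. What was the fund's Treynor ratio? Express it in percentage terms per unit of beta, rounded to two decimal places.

5.56%

Treynor = (R_P − R_f) / β_P = (7.37% − 1.48%) / 1.0600 = 5.89% / 1.0600 = 5.56%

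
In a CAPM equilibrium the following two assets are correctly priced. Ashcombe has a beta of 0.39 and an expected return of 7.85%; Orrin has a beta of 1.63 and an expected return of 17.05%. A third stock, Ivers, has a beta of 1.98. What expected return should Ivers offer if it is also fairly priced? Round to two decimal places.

MRP (SML slope) = (17.05% − 7.85%) / (1.63 − 0.39) = 9.20% / 1.24 = 7.4194%
R_f (intercept) = 7.85% − 0.39 × 7.4194% = 4.9564%
E(R_Ivers) = R_f + β × MRP = 4.9564% + 1.98 × 7.4194% = 19.65%

19.65%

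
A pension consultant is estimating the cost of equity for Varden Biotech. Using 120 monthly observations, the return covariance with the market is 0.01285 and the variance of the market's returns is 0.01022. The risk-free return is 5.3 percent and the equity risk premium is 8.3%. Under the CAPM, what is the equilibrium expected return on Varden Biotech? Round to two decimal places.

β = Cov(R_i, R_m) / Var(R_m) = 0.01285 / 0.01022 = 1.2573
E(R) = R_f + β × MRP = 5.3% + 1.2573 × 8.3% = 15.74%

15.74%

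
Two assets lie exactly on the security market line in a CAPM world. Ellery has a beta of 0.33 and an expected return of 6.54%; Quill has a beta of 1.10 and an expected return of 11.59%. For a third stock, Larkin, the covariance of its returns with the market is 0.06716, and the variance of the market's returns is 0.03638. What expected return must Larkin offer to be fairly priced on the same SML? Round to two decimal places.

MRP = (11.59% − 6.54%) / (1.10 − 0.33) = 6.5584%
R_f = 6.54% − 0.33 × 6.5584% = 4.3757%
β_Larkin = Cov / Var(R_m) = 0.06716 / 0.03638 = 1.8461
E(R_Larkin) = R_f + β × MRP = 4.3757% + 1.8461 × 6.5584% = 16.48%

16.48%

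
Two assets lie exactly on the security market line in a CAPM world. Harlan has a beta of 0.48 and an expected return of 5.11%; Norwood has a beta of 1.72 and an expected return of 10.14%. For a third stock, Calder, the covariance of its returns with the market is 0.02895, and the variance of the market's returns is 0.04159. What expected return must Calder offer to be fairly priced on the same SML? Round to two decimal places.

MRP = (10.14% − 5.11%) / (1.72 − 0.48) = 4.0565%
R_f = 5.11% − 0.48 × 4.0565% = 3.1629%
β_Calder = Cov / Var(R_m) = 0.02895 / 0.04159 = 0.6961
E(R_Calder) = R_f + β × MRP = 3.1629% + 0.6961 × 4.0565% = 5.99%

5.99%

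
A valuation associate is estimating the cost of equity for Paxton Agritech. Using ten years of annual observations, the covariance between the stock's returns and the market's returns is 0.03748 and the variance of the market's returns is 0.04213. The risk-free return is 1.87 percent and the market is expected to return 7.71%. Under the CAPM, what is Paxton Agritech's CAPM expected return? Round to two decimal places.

7.07%

β = Cov(R_i, R_m) / Var(R_m) = 0.03748 / 0.04213 = 0.8896
MRP = 7.71% − 1.87% = 5.84%
E(R) = R_f + β × MRP = 1.87% + 0.8896 × 5.84% = 7.07%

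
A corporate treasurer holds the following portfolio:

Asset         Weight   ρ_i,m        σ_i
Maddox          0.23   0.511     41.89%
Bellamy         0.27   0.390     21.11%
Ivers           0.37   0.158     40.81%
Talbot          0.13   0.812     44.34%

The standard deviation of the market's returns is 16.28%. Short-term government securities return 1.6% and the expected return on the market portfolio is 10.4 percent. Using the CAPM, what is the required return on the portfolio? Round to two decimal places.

9.28%

β_Maddox = 0.511 × 41.89% / 16.28% = 1.3149
β_Bellamy = 0.390 × 21.11% / 16.28% = 0.5057
β_Ivers = 0.158 × 40.81% / 16.28% = 0.3961
β_Talbot = 0.812 × 44.34% / 16.28% = 2.2116
β_P = Σ w_i β_i = 0.23×1.3149 + 0.27×0.5057 + 0.37×0.3961 + 0.13×2.2116 = 0.8730
MRP = 10.4% − 1.6% = 8.80%
E(R_P) = R_f + β_P × MRP = 1.6% + 0.8730 × 8.8% = 9.28%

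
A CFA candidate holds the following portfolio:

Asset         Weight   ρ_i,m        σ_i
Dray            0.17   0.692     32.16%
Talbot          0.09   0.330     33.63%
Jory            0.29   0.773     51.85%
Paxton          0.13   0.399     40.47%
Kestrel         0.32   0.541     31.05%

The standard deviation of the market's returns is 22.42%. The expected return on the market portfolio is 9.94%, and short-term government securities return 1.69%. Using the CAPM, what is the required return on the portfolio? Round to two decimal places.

10.48%

β_Dray = 0.692 × 32.16% / 22.42% = 0.9926
β_Talbot = 0.330 × 33.63% / 22.42% = 0.4950
β_Jory = 0.773 × 51.85% / 22.42% = 1.7877
β_Paxton = 0.399 × 40.47% / 22.42% = 0.7202
β_Kestrel = 0.541 × 31.05% / 22.42% = 0.7492
β_P = Σ w_i β_i = 0.17×0.9926 + 0.09×0.4950 + 0.29×1.7877 + 0.13×0.7202 + 0.32×0.7492 = 1.0651
MRP = 9.94% − 1.69% = 8.25%
E(R_P) = R_f + β_P × MRP = 1.69% + 1.0651 × 8.25% = 10.48%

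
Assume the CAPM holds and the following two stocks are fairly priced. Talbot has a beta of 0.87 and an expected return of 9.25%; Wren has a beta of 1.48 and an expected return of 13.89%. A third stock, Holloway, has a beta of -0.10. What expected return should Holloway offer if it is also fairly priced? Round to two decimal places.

1.87%

MRP (SML slope) = (13.89% − 9.25%) / (1.48 − 0.87) = 4.64% / 0.61 = 7.6066%
R_f (intercept) = 9.25% − 0.87 × 7.6066% = 2.6323%
E(R_Holloway) = R_f + β × MRP = 2.6323% + -0.10 × 7.6066% = 1.87%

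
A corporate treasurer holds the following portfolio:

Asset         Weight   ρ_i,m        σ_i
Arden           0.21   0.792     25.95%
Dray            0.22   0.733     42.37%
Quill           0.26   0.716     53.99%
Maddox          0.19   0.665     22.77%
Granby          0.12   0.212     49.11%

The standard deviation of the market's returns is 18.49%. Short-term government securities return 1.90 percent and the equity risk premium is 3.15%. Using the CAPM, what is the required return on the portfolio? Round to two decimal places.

β_Arden = 0.792 × 25.95% / 18.49% = 1.1115
β_Dray = 0.733 × 42.37% / 18.49% = 1.6797
β_Quill = 0.716 × 53.99% / 18.49% = 2.0907
β_Maddox = 0.665 × 22.77% / 18.49% = 0.8189
β_Granby = 0.212 × 49.11% / 18.49% = 0.5631
β_P = Σ w_i β_i = 0.21×1.1115 + 0.22×1.6797 + 0.26×2.0907 + 0.19×0.8189 + 0.12×0.5631 = 1.3697
E(R_P) = R_f + β_P × MRP = 1.90% + 1.3697 × 3.15% = 6.21%

6.21%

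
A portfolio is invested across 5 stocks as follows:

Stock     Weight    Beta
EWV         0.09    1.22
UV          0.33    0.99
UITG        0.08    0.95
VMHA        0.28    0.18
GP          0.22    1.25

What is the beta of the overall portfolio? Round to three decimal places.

β_P = Σ w_i β_i = 0.09×1.22 + 0.33×0.99 + 0.08×0.95 + 0.28×0.18 + 0.22×1.25 = 0.8379

0.838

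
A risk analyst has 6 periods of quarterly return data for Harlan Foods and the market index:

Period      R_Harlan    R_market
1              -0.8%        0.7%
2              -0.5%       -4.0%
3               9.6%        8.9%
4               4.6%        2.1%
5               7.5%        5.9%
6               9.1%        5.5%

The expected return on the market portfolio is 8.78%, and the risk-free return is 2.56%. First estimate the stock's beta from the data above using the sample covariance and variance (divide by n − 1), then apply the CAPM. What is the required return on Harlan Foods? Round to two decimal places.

Mean R_i = (-0.8 − 0.5 + 9.6 + 4.6 + 7.5 + 9.1) / 6 = 4.9167%
Mean R_m = (0.7 − 4.0 + 8.9 + 2.1 + 5.9 + 5.5) / 6 = 3.1833%
Σ(R_i − R̄_i)(R_m − R̄_m) = 96.9317  ⇒  Cov = 96.9317 / 5 = 19.3863
Σ(R_m − R̄_m)² = 104.3683  ⇒  Var(R_m) = 104.3683 / 5 = 20.8737
β = Cov / Var(R_m) = 19.3863 / 20.8737 = 0.9287
MRP = 8.78% − 2.56% = 6.22%
E(R) = R_f + β × MRP = 2.56% + 0.9287 × 6.22% = 8.34%

8.34%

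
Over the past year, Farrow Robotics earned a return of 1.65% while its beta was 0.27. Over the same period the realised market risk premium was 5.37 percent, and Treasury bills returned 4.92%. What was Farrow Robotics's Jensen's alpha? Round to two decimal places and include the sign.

CAPM benchmark = R_f + β(R_m − R_f) = 4.92% + 0.27 × 5.37% = 6.3699%
α = actual − benchmark = 1.65% − 6.3699% = -4.72%

-4.72%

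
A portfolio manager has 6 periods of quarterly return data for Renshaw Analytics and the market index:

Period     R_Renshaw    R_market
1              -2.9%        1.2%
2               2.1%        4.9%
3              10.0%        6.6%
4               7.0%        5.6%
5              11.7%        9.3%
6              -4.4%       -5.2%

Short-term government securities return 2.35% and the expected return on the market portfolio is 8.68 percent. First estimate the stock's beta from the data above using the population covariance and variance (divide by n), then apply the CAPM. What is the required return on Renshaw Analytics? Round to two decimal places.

9.93%

Mean R_i = (-2.9 + 2.1 + 10.0 + 7.0 + 11.7 − 4.4) / 6 = 3.9167%
Mean R_m = (1.2 + 4.9 + 6.6 + 5.6 + 9.3 − 5.2) / 6 = 3.7333%
Σ(R_i − R̄_i)(R_m − R̄_m) = 155.9667  ⇒  Cov = 155.9667 / 6 = 25.9945
Σ(R_m − R̄_m)² = 130.2733  ⇒  Var(R_m) = 130.2733 / 6 = 21.7122
β = Cov / Var(R_m) = 25.9945 / 21.7122 = 1.1972
MRP = 8.68% − 2.35% = 6.33%
E(R) = R_f + β × MRP = 2.35% + 1.1972 × 6.33% = 9.93%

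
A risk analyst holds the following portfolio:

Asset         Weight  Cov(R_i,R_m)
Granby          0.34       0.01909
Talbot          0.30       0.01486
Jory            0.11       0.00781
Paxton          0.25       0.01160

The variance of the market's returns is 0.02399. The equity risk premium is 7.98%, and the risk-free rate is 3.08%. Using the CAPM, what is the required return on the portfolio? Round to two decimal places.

7.97%

β_Granby = 0.01909 / 0.02399 = 0.7957
β_Talbot = 0.01486 / 0.02399 = 0.6194
β_Jory = 0.00781 / 0.02399 = 0.3256
β_Paxton = 0.01160 / 0.02399 = 0.4835
β_P = Σ w_i β_i = 0.34×0.7957 + 0.30×0.6194 + 0.11×0.3256 + 0.25×0.4835 = 0.6130
E(R_P) = R_f + β_P × MRP = 3.08% + 0.6130 × 7.98% = 7.97%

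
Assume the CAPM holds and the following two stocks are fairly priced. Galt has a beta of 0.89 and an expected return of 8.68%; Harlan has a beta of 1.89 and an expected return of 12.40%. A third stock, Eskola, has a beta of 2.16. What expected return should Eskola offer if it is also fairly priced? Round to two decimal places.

13.40%

MRP (SML slope) = (12.40% − 8.68%) / (1.89 − 0.89) = 3.72% / 1.00 = 3.7200%
R_f (intercept) = 8.68% − 0.89 × 3.7200% = 5.3692%
E(R_Eskola) = R_f + β × MRP = 5.3692% + 2.16 × 3.7200% = 13.40%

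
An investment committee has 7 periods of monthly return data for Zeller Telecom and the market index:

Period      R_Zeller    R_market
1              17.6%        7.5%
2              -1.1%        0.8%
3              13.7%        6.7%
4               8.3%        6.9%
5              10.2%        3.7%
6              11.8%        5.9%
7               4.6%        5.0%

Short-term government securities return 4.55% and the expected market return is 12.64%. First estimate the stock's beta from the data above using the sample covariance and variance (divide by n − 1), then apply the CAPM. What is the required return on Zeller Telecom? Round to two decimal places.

Mean R_i = (17.6 − 1.1 + 13.7 + 8.3 + 10.2 + 11.8 + 4.6) / 7 = 9.3000%
Mean R_m = (7.5 + 0.8 + 6.7 + 6.9 + 3.7 + 5.9 + 5.0) / 7 = 5.2143%
Σ(R_i − R̄_i)(R_m − R̄_m) = 71.0900  ⇒  Cov = 71.0900 / 6 = 11.8483
Σ(R_m − R̄_m)² = 32.5686  ⇒  Var(R_m) = 32.5686 / 6 = 5.4281
β = Cov / Var(R_m) = 11.8483 / 5.4281 = 2.1828
MRP = 12.64% − 4.55% = 8.09%
E(R) = R_f + β × MRP = 4.55% + 2.1828 × 8.09% = 22.21%

22.21%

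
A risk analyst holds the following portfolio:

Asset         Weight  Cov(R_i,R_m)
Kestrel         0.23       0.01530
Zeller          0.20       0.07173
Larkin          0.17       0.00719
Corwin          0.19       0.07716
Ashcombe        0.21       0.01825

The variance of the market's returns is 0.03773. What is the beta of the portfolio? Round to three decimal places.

β_Kestrel = 0.01530 / 0.03773 = 0.4055
β_Zeller = 0.07173 / 0.03773 = 1.9011
β_Larkin = 0.00719 / 0.03773 = 0.1906
β_Corwin = 0.07716 / 0.03773 = 2.0451
β_Ashcombe = 0.01825 / 0.03773 = 0.4837
β_P = Σ w_i β_i = 0.23×0.4055 + 0.20×1.9011 + 0.17×0.1906 + 0.19×2.0451 + 0.21×0.4837 = 0.9960

0.996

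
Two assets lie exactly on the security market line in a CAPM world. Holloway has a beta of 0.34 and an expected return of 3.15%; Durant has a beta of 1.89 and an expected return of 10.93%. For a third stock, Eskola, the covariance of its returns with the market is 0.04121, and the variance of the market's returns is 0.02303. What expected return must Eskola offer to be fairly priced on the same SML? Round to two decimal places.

10.43%

MRP = (10.93% − 3.15%) / (1.89 − 0.34) = 5.0194%
R_f = 3.15% − 0.34 × 5.0194% = 1.4434%
β_Eskola = Cov / Var(R_m) = 0.04121 / 0.02303 = 1.7894
E(R_Eskola) = R_f + β × MRP = 1.4434% + 1.7894 × 5.0194% = 10.43%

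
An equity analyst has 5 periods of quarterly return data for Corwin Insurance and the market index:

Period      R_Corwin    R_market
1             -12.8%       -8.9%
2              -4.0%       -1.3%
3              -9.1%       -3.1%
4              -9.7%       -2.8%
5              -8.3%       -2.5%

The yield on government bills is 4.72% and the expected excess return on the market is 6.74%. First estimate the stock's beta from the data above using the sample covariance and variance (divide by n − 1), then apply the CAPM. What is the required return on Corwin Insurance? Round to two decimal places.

10.80%

Mean R_i = (-12.8 − 4.0 − 9.1 − 9.7 − 8.3) / 5 = -8.7800%
Mean R_m = (-8.9 − 1.3 − 3.1 − 2.8 − 2.5) / 5 = -3.7200%
Σ(R_i − R̄_i)(R_m − R̄_m) = 31.9320  ⇒  Cov = 31.9320 / 4 = 7.9830
Σ(R_m − R̄_m)² = 35.4080  ⇒  Var(R_m) = 35.4080 / 4 = 8.8520
β = Cov / Var(R_m) = 7.9830 / 8.8520 = 0.9018
E(R) = R_f + β × MRP = 4.72% + 0.9018 × 6.74% = 10.80%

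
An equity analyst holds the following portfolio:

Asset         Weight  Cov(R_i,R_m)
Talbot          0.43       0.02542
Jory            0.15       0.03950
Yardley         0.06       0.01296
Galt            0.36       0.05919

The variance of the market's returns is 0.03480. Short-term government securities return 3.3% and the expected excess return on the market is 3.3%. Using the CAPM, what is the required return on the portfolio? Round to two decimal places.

6.99%

β_Talbot = 0.02542 / 0.03480 = 0.7305
β_Jory = 0.03950 / 0.03480 = 1.1351
β_Yardley = 0.01296 / 0.03480 = 0.3724
β_Galt = 0.05919 / 0.03480 = 1.7009
β_P = Σ w_i β_i = 0.43×0.7305 + 0.15×1.1351 + 0.06×0.3724 + 0.36×1.7009 = 1.1190
E(R_P) = R_f + β_P × MRP = 3.3% + 1.1190 × 3.3% = 6.99%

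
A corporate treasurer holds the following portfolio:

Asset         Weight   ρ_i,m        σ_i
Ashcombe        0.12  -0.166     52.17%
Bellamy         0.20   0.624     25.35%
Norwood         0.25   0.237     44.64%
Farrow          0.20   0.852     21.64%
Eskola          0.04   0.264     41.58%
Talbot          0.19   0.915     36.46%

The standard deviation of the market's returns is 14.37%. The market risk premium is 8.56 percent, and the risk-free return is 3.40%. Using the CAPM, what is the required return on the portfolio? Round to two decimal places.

12.47%

β_Ashcombe = -0.166 × 52.17% / 14.37% = -0.6027
β_Bellamy = 0.624 × 25.35% / 14.37% = 1.1008
β_Norwood = 0.237 × 44.64% / 14.37% = 0.7362
β_Farrow = 0.852 × 21.64% / 14.37% = 1.2830
β_Eskola = 0.264 × 41.58% / 14.37% = 0.7639
β_Talbot = 0.915 × 36.46% / 14.37% = 2.3216
β_P = Σ w_i β_i = 0.12×-0.6027 + 0.20×1.1008 + 0.25×0.7362 + 0.20×1.2830 + 0.04×0.7639 + 0.19×2.3216 = 1.0601
E(R_P) = R_f + β_P × MRP = 3.40% + 1.0601 × 8.56% = 12.47%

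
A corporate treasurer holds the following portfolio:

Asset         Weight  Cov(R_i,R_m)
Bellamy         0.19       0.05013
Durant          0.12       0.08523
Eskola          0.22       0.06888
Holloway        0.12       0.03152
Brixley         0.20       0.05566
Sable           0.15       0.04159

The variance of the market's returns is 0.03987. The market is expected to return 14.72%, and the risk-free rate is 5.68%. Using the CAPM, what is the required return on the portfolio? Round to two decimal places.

18.39%

β_Bellamy = 0.05013 / 0.03987 = 1.2573
β_Durant = 0.08523 / 0.03987 = 2.1377
β_Eskola = 0.06888 / 0.03987 = 1.7276
β_Holloway = 0.03152 / 0.03987 = 0.7906
β_Brixley = 0.05566 / 0.03987 = 1.3960
β_Sable = 0.04159 / 0.03987 = 1.0431
β_P = Σ w_i β_i = 0.19×1.2573 + 0.12×2.1377 + 0.22×1.7276 + 0.12×0.7906 + 0.20×1.3960 + 0.15×1.0431 = 1.4060
MRP = 14.72% − 5.68% = 9.04%
E(R_P) = R_f + β_P × MRP = 5.68% + 1.4060 × 9.04% = 18.39%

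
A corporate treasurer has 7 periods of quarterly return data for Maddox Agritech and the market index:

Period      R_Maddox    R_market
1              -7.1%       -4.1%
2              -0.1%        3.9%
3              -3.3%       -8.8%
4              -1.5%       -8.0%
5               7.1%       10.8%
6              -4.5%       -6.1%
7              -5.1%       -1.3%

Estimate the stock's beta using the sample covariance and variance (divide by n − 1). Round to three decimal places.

0.504

Mean R_i = (-7.1 − 0.1 − 3.3 − 1.5 + 7.1 − 4.5 − 5.1) / 7 = -2.0714%
Mean R_m = (-4.1 + 3.9 − 8.8 − 8.0 + 10.8 − 6.1 − 1.3) / 7 = -1.9429%
Σ(R_i − R̄_i)(R_m − R̄_m) = 152.3486  ⇒  Cov = 152.3486 / 6 = 25.3914
Σ(R_m − R̄_m)² = 302.5771  ⇒  Var(R_m) = 302.5771 / 6 = 50.4295
β = Cov / Var(R_m) = 25.3914 / 50.4295 = 0.5035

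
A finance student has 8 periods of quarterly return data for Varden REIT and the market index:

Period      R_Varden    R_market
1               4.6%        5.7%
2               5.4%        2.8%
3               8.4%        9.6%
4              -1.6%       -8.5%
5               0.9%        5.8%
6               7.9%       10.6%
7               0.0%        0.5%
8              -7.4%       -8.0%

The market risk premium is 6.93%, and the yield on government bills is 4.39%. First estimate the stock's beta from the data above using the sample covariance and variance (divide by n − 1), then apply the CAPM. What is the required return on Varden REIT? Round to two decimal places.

8.89%

Mean R_i = (4.6 + 5.4 + 8.4 − 1.6 + 0.9 + 7.9 + 0.0 − 7.4) / 8 = 2.2750%
Mean R_m = (5.7 + 2.8 + 9.6 − 8.5 + 5.8 + 10.6 + 0.5 − 8.0) / 8 = 2.3125%
Σ(R_i − R̄_i)(R_m − R̄_m) = 241.6525  ⇒  Cov = 241.6525 / 7 = 34.5218
Σ(R_m − R̄_m)² = 372.2088  ⇒  Var(R_m) = 372.2088 / 7 = 53.1727
β = Cov / Var(R_m) = 34.5218 / 53.1727 = 0.6492
E(R) = R_f + β × MRP = 4.39% + 0.6492 × 6.93% = 8.89%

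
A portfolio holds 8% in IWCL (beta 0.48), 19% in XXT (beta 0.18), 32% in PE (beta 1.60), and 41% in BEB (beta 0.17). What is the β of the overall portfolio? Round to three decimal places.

0.654

β_P = Σ w_i β_i = 0.08×0.48 + 0.19×0.18 + 0.32×1.60 + 0.41×0.17 = 0.6543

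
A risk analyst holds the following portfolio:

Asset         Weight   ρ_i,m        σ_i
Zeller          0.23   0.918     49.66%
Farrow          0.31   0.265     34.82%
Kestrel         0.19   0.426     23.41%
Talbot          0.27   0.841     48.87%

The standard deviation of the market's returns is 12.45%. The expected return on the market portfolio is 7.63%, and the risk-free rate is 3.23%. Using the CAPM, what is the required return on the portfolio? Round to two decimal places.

12.54%

β_Zeller = 0.918 × 49.66% / 12.45% = 3.6617
β_Farrow = 0.265 × 34.82% / 12.45% = 0.7411
β_Kestrel = 0.426 × 23.41% / 12.45% = 0.8010
β_Talbot = 0.841 × 48.87% / 12.45% = 3.3012
β_P = Σ w_i β_i = 0.23×3.6617 + 0.31×0.7411 + 0.19×0.8010 + 0.27×3.3012 = 2.1154
MRP = 7.63% − 3.23% = 4.40%
E(R_P) = R_f + β_P × MRP = 3.23% + 2.1154 × 4.40% = 12.54%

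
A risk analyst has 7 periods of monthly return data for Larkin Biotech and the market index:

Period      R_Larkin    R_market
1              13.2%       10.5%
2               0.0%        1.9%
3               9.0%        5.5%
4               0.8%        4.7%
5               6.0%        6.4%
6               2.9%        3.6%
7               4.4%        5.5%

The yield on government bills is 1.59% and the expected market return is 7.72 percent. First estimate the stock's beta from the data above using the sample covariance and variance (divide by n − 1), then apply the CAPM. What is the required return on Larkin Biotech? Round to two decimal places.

Mean R_i = (13.2 + 0.0 + 9.0 + 0.8 + 6.0 + 2.9 + 4.4) / 7 = 5.1857%
Mean R_m = (10.5 + 1.9 + 5.5 + 4.7 + 6.4 + 3.6 + 5.5) / 7 = 5.4429%
Σ(R_i − R̄_i)(R_m − R̄_m) = 67.3243  ⇒  Cov = 67.3243 / 6 = 11.2207
Σ(R_m − R̄_m)² = 42.9971  ⇒  Var(R_m) = 42.9971 / 6 = 7.1662
β = Cov / Var(R_m) = 11.2207 / 7.1662 = 1.5658
MRP = 7.72% − 1.59% = 6.13%
E(R) = R_f + β × MRP = 1.59% + 1.5658 × 6.13% = 11.19%

11.19%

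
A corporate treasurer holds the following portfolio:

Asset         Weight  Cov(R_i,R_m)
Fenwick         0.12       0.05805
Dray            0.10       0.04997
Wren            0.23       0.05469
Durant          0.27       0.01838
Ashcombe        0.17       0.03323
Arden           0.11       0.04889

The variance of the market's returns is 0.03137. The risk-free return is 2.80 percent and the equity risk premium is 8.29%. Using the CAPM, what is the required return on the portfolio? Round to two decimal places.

13.51%

β_Fenwick = 0.05805 / 0.03137 = 1.8505
β_Dray = 0.04997 / 0.03137 = 1.5929
β_Wren = 0.05469 / 0.03137 = 1.7434
β_Durant = 0.01838 / 0.03137 = 0.5859
β_Ashcombe = 0.03323 / 0.03137 = 1.0593
β_Arden = 0.04889 / 0.03137 = 1.5585
β_P = Σ w_i β_i = 0.12×1.8505 + 0.10×1.5929 + 0.23×1.7434 + 0.27×0.5859 + 0.17×1.0593 + 0.11×1.5585 = 1.2920
E(R_P) = R_f + β_P × MRP = 2.80% + 1.2920 × 8.29% = 13.51%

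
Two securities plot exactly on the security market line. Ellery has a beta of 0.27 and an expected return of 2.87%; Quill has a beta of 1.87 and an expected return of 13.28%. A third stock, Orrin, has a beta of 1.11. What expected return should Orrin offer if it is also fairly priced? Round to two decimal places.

MRP (SML slope) = (13.28% − 2.87%) / (1.87 − 0.27) = 10.41% / 1.60 = 6.5063%
R_f (intercept) = 2.87% − 0.27 × 6.5063% = 1.1133%
E(R_Orrin) = R_f + β × MRP = 1.1133% + 1.11 × 6.5063% = 8.34%

8.34%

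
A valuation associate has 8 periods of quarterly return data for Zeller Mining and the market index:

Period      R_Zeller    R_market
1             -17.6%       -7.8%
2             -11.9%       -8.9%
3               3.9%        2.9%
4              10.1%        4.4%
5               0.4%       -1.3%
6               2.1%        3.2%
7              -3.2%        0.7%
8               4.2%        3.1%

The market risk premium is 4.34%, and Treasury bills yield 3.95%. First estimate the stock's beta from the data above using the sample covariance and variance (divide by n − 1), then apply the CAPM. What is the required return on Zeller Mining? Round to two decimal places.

11.11%

Mean R_i = (-17.6 − 11.9 + 3.9 + 10.1 + 0.4 + 2.1 − 3.2 + 4.2) / 8 = -1.5000%
Mean R_m = (-7.8 − 8.9 + 2.9 + 4.4 − 1.3 + 3.2 + 0.7 + 3.1) / 8 = -0.4625%
Σ(R_i − R̄_i)(R_m − R̄_m) = 310.3700  ⇒  Cov = 310.3700 / 7 = 44.3386
Σ(R_m − R̄_m)² = 188.1388  ⇒  Var(R_m) = 188.1388 / 7 = 26.8770
β = Cov / Var(R_m) = 44.3386 / 26.8770 = 1.6497
E(R) = R_f + β × MRP = 3.95% + 1.6497 × 4.34% = 11.11%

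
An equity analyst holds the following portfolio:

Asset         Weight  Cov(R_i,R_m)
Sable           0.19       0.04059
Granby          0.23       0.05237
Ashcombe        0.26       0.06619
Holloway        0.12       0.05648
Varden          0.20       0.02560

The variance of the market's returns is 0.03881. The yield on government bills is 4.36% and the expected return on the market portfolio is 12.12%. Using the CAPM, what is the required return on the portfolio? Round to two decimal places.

β_Sable = 0.04059 / 0.03881 = 1.0459
β_Granby = 0.05237 / 0.03881 = 1.3494
β_Ashcombe = 0.06619 / 0.03881 = 1.7055
β_Holloway = 0.05648 / 0.03881 = 1.4553
β_Varden = 0.02560 / 0.03881 = 0.6596
β_P = Σ w_i β_i = 0.19×1.0459 + 0.23×1.3494 + 0.26×1.7055 + 0.12×1.4553 + 0.20×0.6596 = 1.2591
MRP = 12.12% − 4.36% = 7.76%
E(R_P) = R_f + β_P × MRP = 4.36% + 1.2591 × 7.76% = 14.13%

14.13%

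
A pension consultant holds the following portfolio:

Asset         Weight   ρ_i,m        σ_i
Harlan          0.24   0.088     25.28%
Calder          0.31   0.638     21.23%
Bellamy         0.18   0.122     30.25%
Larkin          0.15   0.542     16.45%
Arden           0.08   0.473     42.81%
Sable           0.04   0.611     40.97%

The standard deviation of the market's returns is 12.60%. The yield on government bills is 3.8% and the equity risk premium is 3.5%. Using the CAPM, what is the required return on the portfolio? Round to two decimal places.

6.40%

β_Harlan = 0.088 × 25.28% / 12.60% = 0.1766
β_Calder = 0.638 × 21.23% / 12.60% = 1.0750
β_Bellamy = 0.122 × 30.25% / 12.60% = 0.2929
β_Larkin = 0.542 × 16.45% / 12.60% = 0.7076
β_Arden = 0.473 × 42.81% / 12.60% = 1.6071
β_Sable = 0.611 × 40.97% / 12.60% = 1.9867
β_P = Σ w_i β_i = 0.24×0.1766 + 0.31×1.0750 + 0.18×0.2929 + 0.15×0.7076 + 0.08×1.6071 + 0.04×1.9867 = 0.7425
E(R_P) = R_f + β_P × MRP = 3.8% + 0.7425 × 3.5% = 6.40%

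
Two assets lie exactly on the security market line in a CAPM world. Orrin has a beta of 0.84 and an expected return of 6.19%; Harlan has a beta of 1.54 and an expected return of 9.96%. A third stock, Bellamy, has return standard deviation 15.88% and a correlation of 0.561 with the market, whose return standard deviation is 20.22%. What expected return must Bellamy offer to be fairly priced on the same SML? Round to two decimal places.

MRP = (9.96% − 6.19%) / (1.54 − 0.84) = 5.3857%
R_f = 6.19% − 0.84 × 5.3857% = 1.6660%
β_Bellamy = ρ·σ_i/σ_m = 0.561 × 15.88 / 20.22 = 0.4406
E(R_Bellamy) = R_f + β × MRP = 1.6660% + 0.4406 × 5.3857% = 4.04%

4.04%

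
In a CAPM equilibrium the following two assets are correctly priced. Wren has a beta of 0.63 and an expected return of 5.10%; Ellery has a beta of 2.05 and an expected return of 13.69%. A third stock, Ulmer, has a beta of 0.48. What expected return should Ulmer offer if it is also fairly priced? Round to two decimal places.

4.19%

MRP (SML slope) = (13.69% − 5.10%) / (2.05 − 0.63) = 8.59% / 1.42 = 6.0493%
R_f (intercept) = 5.10% − 0.63 × 6.0493% = 1.2889%
E(R_Ulmer) = R_f + β × MRP = 1.2889% + 0.48 × 6.0493% = 4.19%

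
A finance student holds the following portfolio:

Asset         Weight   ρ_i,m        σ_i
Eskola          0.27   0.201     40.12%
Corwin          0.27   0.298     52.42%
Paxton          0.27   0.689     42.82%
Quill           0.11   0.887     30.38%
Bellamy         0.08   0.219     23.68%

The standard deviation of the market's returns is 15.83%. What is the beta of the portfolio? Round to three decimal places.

1.121

β_Eskola = 0.201 × 40.12% / 15.83% = 0.5094
β_Corwin = 0.298 × 52.42% / 15.83% = 0.9868
β_Paxton = 0.689 × 42.82% / 15.83% = 1.8637
β_Quill = 0.887 × 30.38% / 15.83% = 1.7023
β_Bellamy = 0.219 × 23.68% / 15.83% = 0.3276
β_P = Σ w_i β_i = 0.27×0.5094 + 0.27×0.9868 + 0.27×1.8637 + 0.11×1.7023 + 0.08×0.3276 = 1.1206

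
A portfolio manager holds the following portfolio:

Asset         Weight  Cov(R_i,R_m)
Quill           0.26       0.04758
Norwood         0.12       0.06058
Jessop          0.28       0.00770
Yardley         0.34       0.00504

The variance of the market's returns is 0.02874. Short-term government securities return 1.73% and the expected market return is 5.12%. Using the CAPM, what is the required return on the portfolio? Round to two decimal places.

4.50%

β_Quill = 0.04758 / 0.02874 = 1.6555
β_Norwood = 0.06058 / 0.02874 = 2.1079
β_Jessop = 0.00770 / 0.02874 = 0.2679
β_Yardley = 0.00504 / 0.02874 = 0.1754
β_P = Σ w_i β_i = 0.26×1.6555 + 0.12×2.1079 + 0.28×0.2679 + 0.34×0.1754 = 0.8180
MRP = 5.12% − 1.73% = 3.39%
E(R_P) = R_f + β_P × MRP = 1.73% + 0.8180 × 3.39% = 4.50%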